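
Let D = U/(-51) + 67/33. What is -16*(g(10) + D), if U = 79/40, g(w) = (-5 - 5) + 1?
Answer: 104846/935 ≈ 112.13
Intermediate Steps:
g(w) = -9 (g(w) = -10 + 1 = -9)
U = 79/40 (U = 79*(1/40) = 79/40 ≈ 1.9750)
D = 14897/7480 (D = (79/40)/(-51) + 67/33 = (79/40)*(-1/51) + 67*(1/33) = -79/2040 + 67/33 = 14897/7480 ≈ 1.9916)
-16*(g(10) + D) = -16*(-9 + 14897/7480) = -16*(-52423/7480) = 104846/935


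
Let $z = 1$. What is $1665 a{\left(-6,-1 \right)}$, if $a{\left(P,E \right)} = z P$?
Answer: $-9990$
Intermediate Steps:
$a{\left(P,E \right)} = P$ ($a{\left(P,E \right)} = 1 P = P$)
$1665 a{\left(-6,-1 \right)} = 1665 \left(-6\right) = -9990$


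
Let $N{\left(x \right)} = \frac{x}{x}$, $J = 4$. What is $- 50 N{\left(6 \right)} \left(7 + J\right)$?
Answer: $-550$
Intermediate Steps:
$N{\left(x \right)} = 1$
$- 50 N{\left(6 \right)} \left(7 + J\right) = - 50 \cdot 1 \left(7 + 4\right) = - 50 \cdot 1 \cdot 11 = \left(-50\right) 11 = -550$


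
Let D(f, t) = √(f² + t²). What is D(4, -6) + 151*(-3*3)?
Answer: -1359 + 2*√13 ≈ -1351.8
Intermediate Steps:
D(4, -6) + 151*(-3*3) = √(4² + (-6)²) + 151*(-3*3) = √(16 + 36) + 151*(-9) = √52 - 1359 = 2*√13 - 1359 = -1359 + 2*√13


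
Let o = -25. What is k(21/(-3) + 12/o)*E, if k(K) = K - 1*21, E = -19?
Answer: 13528/25 ≈ 541.12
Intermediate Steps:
k(K) = -21 + K (k(K) = K - 21 = -21 + K)
k(21/(-3) + 12/o)*E = (-21 + (21/(-3) + 12/(-25)))*(-19) = (-21 + (21*(-1/3) + 12*(-1/25)))*(-19) = (-21 + (-7 - 12/25))*(-19) = (-21 - 187/25)*(-19) = -712/25*(-19) = 13528/25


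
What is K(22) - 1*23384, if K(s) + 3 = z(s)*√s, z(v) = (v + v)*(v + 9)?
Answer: -23387 + 1364*√22 ≈ -16989.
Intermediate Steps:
z(v) = 2*v*(9 + v) (z(v) = (2*v)*(9 + v) = 2*v*(9 + v))
K(s) = -3 + 2*s^(3/2)*(9 + s) (K(s) = -3 + (2*s*(9 + s))*√s = -3 + 2*s^(3/2)*(9 + s))
K(22) - 1*23384 = (-3 + 2*22^(3/2)*(9 + 22)) - 1*23384 = (-3 + 2*(22*√22)*31) - 23384 = (-3 + 1364*√22) - 23384 = -23387 + 1364*√22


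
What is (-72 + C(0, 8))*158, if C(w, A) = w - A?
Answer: -12640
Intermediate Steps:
(-72 + C(0, 8))*158 = (-72 + (0 - 1*8))*158 = (-72 + (0 - 8))*158 = (-72 - 8)*158 = -80*158 = -12640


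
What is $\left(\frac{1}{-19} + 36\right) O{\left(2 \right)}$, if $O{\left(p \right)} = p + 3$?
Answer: $\frac{3415}{19} \approx 179.74$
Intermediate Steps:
$O{\left(p \right)} = 3 + p$
$\left(\frac{1}{-19} + 36\right) O{\left(2 \right)} = \left(\frac{1}{-19} + 36\right) \left(3 + 2\right) = \left(- \frac{1}{19} + 36\right) 5 = \frac{683}{19} \cdot 5 = \frac{3415}{19}$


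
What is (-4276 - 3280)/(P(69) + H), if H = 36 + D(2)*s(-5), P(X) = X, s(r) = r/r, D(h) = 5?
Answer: -3778/55 ≈ -68.691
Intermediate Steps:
s(r) = 1
H = 41 (H = 36 + 5*1 = 36 + 5 = 41)
(-4276 - 3280)/(P(69) + H) = (-4276 - 3280)/(69 + 41) = -7556/110 = -7556*1/110 = -3778/55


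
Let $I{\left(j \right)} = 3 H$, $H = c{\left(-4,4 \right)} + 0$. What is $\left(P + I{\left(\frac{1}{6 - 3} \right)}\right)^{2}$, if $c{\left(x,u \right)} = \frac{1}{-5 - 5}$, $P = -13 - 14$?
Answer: $\frac{74529}{100} \approx 745.29$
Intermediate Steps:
$P = -27$ ($P = -13 - 14 = -27$)
$c{\left(x,u \right)} = - \frac{1}{10}$ ($c{\left(x,u \right)} = \frac{1}{-10} = - \frac{1}{10}$)
$H = - \frac{1}{10}$ ($H = - \frac{1}{10} + 0 = - \frac{1}{10} \approx -0.1$)
$I{\left(j \right)} = - \frac{3}{10}$ ($I{\left(j \right)} = 3 \left(- \frac{1}{10}\right) = - \frac{3}{10}$)
$\left(P + I{\left(\frac{1}{6 - 3} \right)}\right)^{2} = \left(-27 - \frac{3}{10}\right)^{2} = \left(- \frac{273}{10}\right)^{2} = \frac{74529}{100}$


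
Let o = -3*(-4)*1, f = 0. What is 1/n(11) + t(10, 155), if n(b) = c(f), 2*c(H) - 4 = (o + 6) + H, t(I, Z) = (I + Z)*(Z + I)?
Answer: 299476/11 ≈ 27225.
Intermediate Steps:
o = 12 (o = 12*1 = 12)
t(I, Z) = (I + Z)**2 (t(I, Z) = (I + Z)*(I + Z) = (I + Z)**2)
c(H) = 11 + H/2 (c(H) = 2 + ((12 + 6) + H)/2 = 2 + (18 + H)/2 = 2 + (9 + H/2) = 11 + H/2)
n(b) = 11 (n(b) = 11 + (1/2)*0 = 11 + 0 = 11)
1/n(11) + t(10, 155) = 1/11 + (10 + 155)**2 = 1/11 + 165**2 = 1/11 + 27225 = 299476/11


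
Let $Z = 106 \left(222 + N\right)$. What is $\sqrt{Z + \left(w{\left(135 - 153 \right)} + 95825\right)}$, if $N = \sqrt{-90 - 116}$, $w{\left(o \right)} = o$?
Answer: $\sqrt{119339 + 106 i \sqrt{206}} \approx 345.46 + 2.202 i$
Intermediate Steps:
$N = i \sqrt{206}$ ($N = \sqrt{-206} = i \sqrt{206} \approx 14.353 i$)
$Z = 23532 + 106 i \sqrt{206}$ ($Z = 106 \left(222 + i \sqrt{206}\right) = 23532 + 106 i \sqrt{206} \approx 23532.0 + 1521.4 i$)
$\sqrt{Z + \left(w{\left(135 - 153 \right)} + 95825\right)} = \sqrt{\left(23532 + 106 i \sqrt{206}\right) + \left(\left(135 - 153\right) + 95825\right)} = \sqrt{\left(23532 + 106 i \sqrt{206}\right) + \left(-18 + 95825\right)} = \sqrt{\left(23532 + 106 i \sqrt{206}\right) + 95807} = \sqrt{119339 + 106 i \sqrt{206}}$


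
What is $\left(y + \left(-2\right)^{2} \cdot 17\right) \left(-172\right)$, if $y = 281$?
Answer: $-60028$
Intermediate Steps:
$\left(y + \left(-2\right)^{2} \cdot 17\right) \left(-172\right) = \left(281 + \left(-2\right)^{2} \cdot 17\right) \left(-172\right) = \left(281 + 4 \cdot 17\right) \left(-172\right) = \left(281 + 68\right) \left(-172\right) = 349 \left(-172\right) = -60028$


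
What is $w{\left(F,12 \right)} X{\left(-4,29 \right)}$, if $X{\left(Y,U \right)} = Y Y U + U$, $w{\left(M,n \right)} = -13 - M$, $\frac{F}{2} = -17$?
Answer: $10353$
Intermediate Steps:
$F = -34$ ($F = 2 \left(-17\right) = -34$)
$X{\left(Y,U \right)} = U + U Y^{2}$ ($X{\left(Y,U \right)} = Y^{2} U + U = U Y^{2} + U = U + U Y^{2}$)
$w{\left(F,12 \right)} X{\left(-4,29 \right)} = \left(-13 - -34\right) 29 \left(1 + \left(-4\right)^{2}\right) = \left(-13 + 34\right) 29 \left(1 + 16\right) = 21 \cdot 29 \cdot 17 = 21 \cdot 493 = 10353$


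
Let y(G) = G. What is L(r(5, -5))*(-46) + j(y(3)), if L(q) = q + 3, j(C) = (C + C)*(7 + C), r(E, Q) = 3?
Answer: -216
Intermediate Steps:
j(C) = 2*C*(7 + C) (j(C) = (2*C)*(7 + C) = 2*C*(7 + C))
L(q) = 3 + q
L(r(5, -5))*(-46) + j(y(3)) = (3 + 3)*(-46) + 2*3*(7 + 3) = 6*(-46) + 2*3*10 = -276 + 60 = -216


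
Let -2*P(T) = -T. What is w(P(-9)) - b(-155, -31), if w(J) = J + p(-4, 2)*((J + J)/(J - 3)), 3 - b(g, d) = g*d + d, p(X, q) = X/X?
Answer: 47677/10 ≈ 4767.7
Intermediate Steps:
P(T) = T/2 (P(T) = -(-1)*T/2 = T/2)
p(X, q) = 1
b(g, d) = 3 - d - d*g (b(g, d) = 3 - (g*d + d) = 3 - (d*g + d) = 3 - (d + d*g) = 3 + (-d - d*g) = 3 - d - d*g)
w(J) = J + 2*J/(-3 + J) (w(J) = J + 1*((J + J)/(J - 3)) = J + 1*((2*J)/(-3 + J)) = J + 1*(2*J/(-3 + J)) = J + 2*J/(-3 + J))
w(P(-9)) - b(-155, -31) = ((½)*(-9))*(-1 + (½)*(-9))/(-3 + (½)*(-9)) - (3 - 1*(-31) - 1*(-31)*(-155)) = -9*(-1 - 9/2)/(2*(-3 - 9/2)) - (3 + 31 - 4805) = -9/2*(-11/2)/(-15/2) - 1*(-4771) = -9/2*(-2/15)*(-11/2) + 4771 = -33/10 + 4771 = 47677/10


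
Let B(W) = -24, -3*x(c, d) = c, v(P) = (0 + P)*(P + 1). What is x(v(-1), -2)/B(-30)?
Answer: 0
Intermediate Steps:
v(P) = P*(1 + P)
x(c, d) = -c/3
x(v(-1), -2)/B(-30) = -(-1)*(1 - 1)/3/(-24) = -(-1)*0/3*(-1/24) = -1/3*0*(-1/24) = 0*(-1/24) = 0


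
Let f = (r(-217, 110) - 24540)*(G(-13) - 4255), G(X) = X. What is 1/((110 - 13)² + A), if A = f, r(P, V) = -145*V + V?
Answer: 1/172351249 ≈ 5.8021e-9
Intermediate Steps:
r(P, V) = -144*V
f = 172341840 (f = (-144*110 - 24540)*(-13 - 4255) = (-15840 - 24540)*(-4268) = -40380*(-4268) = 172341840)
A = 172341840
1/((110 - 13)² + A) = 1/((110 - 13)² + 172341840) = 1/(97² + 172341840) = 1/(9409 + 172341840) = 1/172351249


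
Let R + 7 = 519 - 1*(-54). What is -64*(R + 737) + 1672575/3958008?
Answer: -110021510187/1319336 ≈ -83392.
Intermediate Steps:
R = 566 (R = -7 + (519 - 1*(-54)) = -7 + (519 + 54) = -7 + 573 = 566)
-64*(R + 737) + 1672575/3958008 = -64*(566 + 737) + 1672575/3958008 = -64*1303 + 1672575*(1/3958008) = -83392 + 557525/1319336 = -110021510187/1319336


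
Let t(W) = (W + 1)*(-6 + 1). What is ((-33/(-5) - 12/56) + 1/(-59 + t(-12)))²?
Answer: 737881/19600 ≈ 37.647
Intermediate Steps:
t(W) = -5 - 5*W (t(W) = (1 + W)*(-5) = -5 - 5*W)
((-33/(-5) - 12/56) + 1/(-59 + t(-12)))² = ((-33/(-5) - 12/56) + 1/(-59 + (-5 - 5*(-12))))² = ((-33*(-⅕) - 12*1/56) + 1/(-59 + (-5 + 60)))² = ((33/5 - 3/14) + 1/(-59 + 55))² = (447/70 + 1/(-4))² = (447/70 - ¼)² = (859/140)² = 737881/19600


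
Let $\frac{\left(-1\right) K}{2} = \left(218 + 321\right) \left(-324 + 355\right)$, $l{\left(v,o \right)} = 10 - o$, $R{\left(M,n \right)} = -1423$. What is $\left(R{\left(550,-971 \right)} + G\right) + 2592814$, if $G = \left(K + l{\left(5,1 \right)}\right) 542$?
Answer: $-15516287$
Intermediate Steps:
$K = -33418$ ($K = - 2 \left(218 + 321\right) \left(-324 + 355\right) = - 2 \cdot 539 \cdot 31 = \left(-2\right) 16709 = -33418$)
$G = -18107678$ ($G = \left(-33418 + \left(10 - 1\right)\right) 542 = \left(-33418 + 9\right) 542 = \left(-33409\right) 542 = -18107678$)
$\left(R{\left(550,-971 \right)} + G\right) + 2592814 = \left(-1423 - 18107678\right) + 2592814 = -18109101 + 2592814 = -15516287$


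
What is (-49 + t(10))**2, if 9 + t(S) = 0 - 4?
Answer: 3844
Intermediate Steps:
t(S) = -13 (t(S) = -9 + (0 - 4) = -9 - 4 = -13)
(-49 + t(10))**2 = (-49 - 13)**2 = (-62)**2 = 3844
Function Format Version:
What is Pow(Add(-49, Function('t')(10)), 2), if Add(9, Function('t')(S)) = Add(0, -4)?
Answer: 3844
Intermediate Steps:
Function('t')(S) = -13 (Function('t')(S) = Add(-9, Add(0, -4)) = Add(-9, -4) = -13)
Pow(Add(-49, Function('t')(10)), 2) = Pow(Add(-49, -13), 2) = Pow(-62, 2) = 3844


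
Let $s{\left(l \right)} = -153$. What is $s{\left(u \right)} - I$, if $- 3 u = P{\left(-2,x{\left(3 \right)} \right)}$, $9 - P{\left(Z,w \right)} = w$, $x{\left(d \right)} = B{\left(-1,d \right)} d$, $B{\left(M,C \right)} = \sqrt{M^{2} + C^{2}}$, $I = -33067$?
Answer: $32914$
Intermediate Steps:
$B{\left(M,C \right)} = \sqrt{C^{2} + M^{2}}$
$x{\left(d \right)} = d \sqrt{1 + d^{2}}$ ($x{\left(d \right)} = \sqrt{d^{2} + \left(-1\right)^{2}} d = \sqrt{d^{2} + 1} d = \sqrt{1 + d^{2}} d = d \sqrt{1 + d^{2}}$)
$P{\left(Z,w \right)} = 9 - w$
$u = -3 + \sqrt{10}$ ($u = - \frac{9 - 3 \sqrt{1 + 3^{2}}}{3} = - \frac{9 - 3 \sqrt{1 + 9}}{3} = - \frac{9 - 3 \sqrt{10}}{3} = -3 + \sqrt{10} \approx 0.16228$)
$s{\left(u \right)} - I = -153 - -33067 = -153 + 33067 = 32914$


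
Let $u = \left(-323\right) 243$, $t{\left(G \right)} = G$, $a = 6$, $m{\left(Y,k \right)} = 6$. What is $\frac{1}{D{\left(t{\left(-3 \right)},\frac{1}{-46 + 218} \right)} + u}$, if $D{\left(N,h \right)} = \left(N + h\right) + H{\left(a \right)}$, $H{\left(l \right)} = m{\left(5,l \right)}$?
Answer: $- \frac{172}{13499591} \approx -1.2741 \cdot 10^{-5}$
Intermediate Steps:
$u = -78489$
$H{\left(l \right)} = 6$
$D{\left(N,h \right)} = 6 + N + h$ ($D{\left(N,h \right)} = \left(N + h\right) + 6 = 6 + N + h$)
$\frac{1}{D{\left(t{\left(-3 \right)},\frac{1}{-46 + 218} \right)} + u} = \frac{1}{\left(6 - 3 + \frac{1}{-46 + 218}\right) - 78489} = \frac{1}{\left(6 - 3 + \frac{1}{172}\right) - 78489} = \frac{1}{\frac{517}{172} - 78489} = \frac{1}{- \frac{13499591}{172}} = - \frac{172}{13499591}$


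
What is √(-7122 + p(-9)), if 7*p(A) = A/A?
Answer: I*√348971/7 ≈ 84.391*I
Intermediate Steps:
p(A) = ⅐ (p(A) = (A/A)/7 = (⅐)*1 = ⅐)
√(-7122 + p(-9)) = √(-7122 + ⅐) = √(-49853/7) = I*√348971/7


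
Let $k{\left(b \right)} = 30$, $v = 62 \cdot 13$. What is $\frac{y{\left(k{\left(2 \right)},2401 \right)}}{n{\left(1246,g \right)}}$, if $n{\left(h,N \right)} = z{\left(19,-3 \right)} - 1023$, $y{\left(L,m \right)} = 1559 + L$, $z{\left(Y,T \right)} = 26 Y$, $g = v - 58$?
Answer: $- \frac{1589}{529} \approx -3.0038$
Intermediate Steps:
$v = 806$
$g = 748$ ($g = 806 - 58 = 748$)
$n{\left(h,N \right)} = -529$ ($n{\left(h,N \right)} = 26 \cdot 19 - 1023 = 494 - 1023 = -529$)
$\frac{y{\left(k{\left(2 \right)},2401 \right)}}{n{\left(1246,g \right)}} = \frac{1559 + 30}{-529} = 1589 \left(- \frac{1}{529}\right) = - \frac{1589}{529}$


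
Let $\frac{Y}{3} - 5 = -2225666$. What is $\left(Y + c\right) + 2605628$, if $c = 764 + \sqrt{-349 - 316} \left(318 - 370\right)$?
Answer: $-4070591 - 52 i \sqrt{665} \approx -4.0706 \cdot 10^{6} - 1341.0 i$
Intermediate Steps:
$Y = -6676983$ ($Y = 15 + 3 \left(-2225666\right) = 15 - 6676998 = -6676983$)
$c = 764 - 52 i \sqrt{665}$ ($c = 764 + \sqrt{-665} \left(318 - 370\right) = 764 + i \sqrt{665} \left(-52\right) = 764 - 52 i \sqrt{665} \approx 764.0 - 1341.0 i$)
$\left(Y + c\right) + 2605628 = \left(-6676983 + \left(764 - 52 i \sqrt{665}\right)\right) + 2605628 = \left(-6676219 - 52 i \sqrt{665}\right) + 2605628 = -4070591 - 52 i \sqrt{665}$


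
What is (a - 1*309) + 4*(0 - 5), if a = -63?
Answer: -392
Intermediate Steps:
(a - 1*309) + 4*(0 - 5) = (-63 - 1*309) + 4*(0 - 5) = (-63 - 309) + 4*(-5) = -372 - 20 = -392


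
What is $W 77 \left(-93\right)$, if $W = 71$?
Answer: $-508431$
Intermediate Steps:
$W 77 \left(-93\right) = 71 \cdot 77 \left(-93\right) = 5467 \left(-93\right) = -508431$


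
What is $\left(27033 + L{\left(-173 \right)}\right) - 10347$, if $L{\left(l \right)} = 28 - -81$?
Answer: $16795$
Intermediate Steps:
$L{\left(l \right)} = 109$ ($L{\left(l \right)} = 28 + 81 = 109$)
$\left(27033 + L{\left(-173 \right)}\right) - 10347 = \left(27033 + 109\right) - 10347 = 27142 - 10347 = 16795$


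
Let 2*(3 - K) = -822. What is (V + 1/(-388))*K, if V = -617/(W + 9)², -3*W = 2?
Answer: -446124123/121250 ≈ -3679.4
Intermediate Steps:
K = 414 (K = 3 - ½*(-822) = 3 + 411 = 414)
W = -⅔ (W = -⅓*2 = -⅔ ≈ -0.66667)
V = -5553/625 (V = -617/(-⅔ + 9)² = -617/((25/3)²) = -617/625/9 = -617*9/625 = -5553/625 ≈ -8.8848)
(V + 1/(-388))*K = (-5553/625 + 1/(-388))*414 = (-5553/625 - 1/388)*414 = -2155189/242500*414 = -446124123/121250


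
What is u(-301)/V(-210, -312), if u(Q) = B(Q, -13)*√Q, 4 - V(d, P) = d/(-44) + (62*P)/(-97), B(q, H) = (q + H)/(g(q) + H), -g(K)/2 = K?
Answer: 670076*I*√301/251630813 ≈ 0.0462*I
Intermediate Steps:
g(K) = -2*K
B(q, H) = (H + q)/(H - 2*q) (B(q, H) = (q + H)/(-2*q + H) = (H + q)/(H - 2*q))
V(d, P) = 4 + d/44 + 62*P/97 (V(d, P) = 4 - (d/(-44) + (62*P)/(-97)) = 4 - (d*(-1/44) + (62*P)*(-1/97)) = 4 - (-d/44 - 62*P/97) = 4 - (-62*P/97 - d/44) = 4 + (d/44 + 62*P/97) = 4 + d/44 + 62*P/97)
u(Q) = √Q*(-13 + Q)/(-13 - 2*Q) (u(Q) = ((-13 + Q)/(-13 - 2*Q))*√Q = √Q*(-13 + Q)/(-13 - 2*Q))
u(-301)/V(-210, -312) = (√(-301)*(13 - 1*(-301))/(13 + 2*(-301)))/(4 + (1/44)*(-210) + (62/97)*(-312)) = ((I*√301)*(13 + 301)/(13 - 602))/(4 - 105/22 - 19344/97) = ((I*√301)*314/(-589))/(-427217/2134) = ((I*√301)*(-1/589)*314)*(-2134/427217) = -314*I*√301/589*(-2134/427217) = 670076*I*√301/251630813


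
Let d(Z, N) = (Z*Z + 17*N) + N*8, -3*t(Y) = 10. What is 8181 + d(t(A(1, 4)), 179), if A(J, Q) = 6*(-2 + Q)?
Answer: 114004/9 ≈ 12667.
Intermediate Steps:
A(J, Q) = -12 + 6*Q
t(Y) = -10/3 (t(Y) = -⅓*10 = -10/3)
d(Z, N) = Z² + 25*N (d(Z, N) = (Z² + 17*N) + 8*N = Z² + 25*N)
8181 + d(t(A(1, 4)), 179) = 8181 + ((-10/3)² + 25*179) = 8181 + (100/9 + 4475) = 8181 + 40375/9 = 114004/9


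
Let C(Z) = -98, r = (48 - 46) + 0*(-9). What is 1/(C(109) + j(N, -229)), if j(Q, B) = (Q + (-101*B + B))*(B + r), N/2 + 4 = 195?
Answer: -1/5285112 ≈ -1.8921e-7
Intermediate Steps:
N = 382 (N = -8 + 2*195 = -8 + 390 = 382)
r = 2 (r = 2 + 0 = 2)
j(Q, B) = (2 + B)*(Q - 100*B) (j(Q, B) = (Q + (-101*B + B))*(B + 2) = (Q - 100*B)*(2 + B) = (2 + B)*(Q - 100*B))
1/(C(109) + j(N, -229)) = 1/(-98 + (-200*(-229) - 100*(-229)² + 2*382 - 229*382)) = 1/(-98 + (45800 - 100*52441 + 764 - 87478)) = 1/(-98 + (45800 - 5244100 + 764 - 87478)) = 1/(-98 - 5285014) = 1/(-5285112) = -1/5285112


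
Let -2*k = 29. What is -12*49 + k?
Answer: -1205/2 ≈ -602.50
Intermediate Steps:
k = -29/2 (k = -1/2*29 = -29/2 ≈ -14.500)
-12*49 + k = -12*49 - 29/2 = -588 - 29/2 = -1205/2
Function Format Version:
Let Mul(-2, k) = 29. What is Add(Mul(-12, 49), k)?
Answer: Rational(-1205, 2) ≈ -602.50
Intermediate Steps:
k = Rational(-29, 2) (k = Mul(Rational(-1, 2), 29) = Rational(-29, 2) ≈ -14.500)
Add(Mul(-12, 49), k) = Add(Mul(-12, 49), Rational(-29, 2)) = Add(-588, Rational(-29, 2)) = Rational(-1205, 2)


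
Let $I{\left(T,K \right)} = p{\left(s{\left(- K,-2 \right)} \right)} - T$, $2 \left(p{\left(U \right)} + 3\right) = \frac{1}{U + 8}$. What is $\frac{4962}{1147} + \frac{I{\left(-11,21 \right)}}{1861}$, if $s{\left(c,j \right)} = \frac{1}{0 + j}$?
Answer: $\frac{138653017}{32018505} \approx 4.3304$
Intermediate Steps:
$s{\left(c,j \right)} = \frac{1}{j}$
$p{\left(U \right)} = -3 + \frac{1}{2 \left(8 + U\right)}$ ($p{\left(U \right)} = -3 + \frac{1}{2 \left(U + 8\right)} = -3 + \frac{1}{2 \left(8 + U\right)}$)
$I{\left(T,K \right)} = - \frac{44}{15} - T$ ($I{\left(T,K \right)} = \frac{-47 - \frac{6}{-2}}{2 \left(8 + \frac{1}{-2}\right)} - T = \frac{-47 - -3}{2 \left(8 - \frac{1}{2}\right)} - T = \frac{-47 + 3}{2 \cdot \frac{15}{2}} - T = \frac{1}{2} \cdot \frac{2}{15} \left(-44\right) - T = - \frac{44}{15} - T$)
$\frac{4962}{1147} + \frac{I{\left(-11,21 \right)}}{1861} = \frac{4962}{1147} + \frac{- \frac{44}{15} - -11}{1861} = 4962 \cdot \frac{1}{1147} + \left(- \frac{44}{15} + 11\right) \frac{1}{1861} = \frac{4962}{1147} + \frac{121}{15} \cdot \frac{1}{1861} = \frac{4962}{1147} + \frac{121}{27915} = \frac{138653017}{32018505}$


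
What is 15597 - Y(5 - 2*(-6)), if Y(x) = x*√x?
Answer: 15597 - 17*√17 ≈ 15527.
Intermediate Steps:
Y(x) = x^(3/2)
15597 - Y(5 - 2*(-6)) = 15597 - (5 - 2*(-6))^(3/2) = 15597 - (5 + 12)^(3/2) = 15597 - 17^(3/2) = 15597 - 17*√17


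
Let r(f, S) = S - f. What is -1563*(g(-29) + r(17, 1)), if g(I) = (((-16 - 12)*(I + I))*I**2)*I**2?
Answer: -1795299824664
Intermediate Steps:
g(I) = -56*I**5 (g(I) = ((-56*I)*I**2)*I**2 = (-56*I**3)*I**2 = -56*I**5)
-1563*(g(-29) + r(17, 1)) = -1563*(-56*(-29)**5 + (1 - 1*17)) = -1563*(-56*(-20511149) + (1 - 17)) = -1563*(1148624344 - 16) = -1563*1148624328 = -1795299824664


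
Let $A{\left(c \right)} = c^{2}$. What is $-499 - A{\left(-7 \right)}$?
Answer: $-548$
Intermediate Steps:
$-499 - A{\left(-7 \right)} = -499 - \left(-7\right)^{2} = -499 - 49 = -548$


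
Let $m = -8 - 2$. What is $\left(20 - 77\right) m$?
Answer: $570$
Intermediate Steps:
$m = -10$ ($m = -8 - 2 = -10$)
$\left(20 - 77\right) m = \left(20 - 77\right) \left(-10\right) = \left(-57\right) \left(-10\right) = 570$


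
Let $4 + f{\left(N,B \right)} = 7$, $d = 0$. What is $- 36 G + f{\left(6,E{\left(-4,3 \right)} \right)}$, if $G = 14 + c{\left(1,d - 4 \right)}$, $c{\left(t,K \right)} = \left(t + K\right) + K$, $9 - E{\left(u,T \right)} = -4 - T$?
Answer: $-249$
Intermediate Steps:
$E{\left(u,T \right)} = 13 + T$ ($E{\left(u,T \right)} = 9 - \left(-4 - T\right) = 9 + \left(4 + T\right) = 13 + T$)
$f{\left(N,B \right)} = 3$ ($f{\left(N,B \right)} = -4 + 7 = 3$)
$c{\left(t,K \right)} = t + 2 K$ ($c{\left(t,K \right)} = \left(K + t\right) + K = t + 2 K$)
$G = 7$ ($G = 14 + \left(1 + 2 \left(0 - 4\right)\right) = 14 + \left(1 + 2 \left(-4\right)\right) = 14 + \left(1 - 8\right) = 14 - 7 = 7$)
$- 36 G + f{\left(6,E{\left(-4,3 \right)} \right)} = \left(-36\right) 7 + 3 = -252 + 3 = -249$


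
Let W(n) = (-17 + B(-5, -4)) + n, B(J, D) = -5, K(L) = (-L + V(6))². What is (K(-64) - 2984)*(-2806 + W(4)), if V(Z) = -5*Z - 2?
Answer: 5535040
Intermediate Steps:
V(Z) = -2 - 5*Z
K(L) = (-32 - L)² (K(L) = (-L + (-2 - 5*6))² = (-L + (-2 - 30))² = (-L - 32)² = (-32 - L)²)
W(n) = -22 + n (W(n) = (-17 - 5) + n = -22 + n)
(K(-64) - 2984)*(-2806 + W(4)) = ((32 - 64)² - 2984)*(-2806 + (-22 + 4)) = ((-32)² - 2984)*(-2806 - 18) = (1024 - 2984)*(-2824) = -1960*(-2824) = 5535040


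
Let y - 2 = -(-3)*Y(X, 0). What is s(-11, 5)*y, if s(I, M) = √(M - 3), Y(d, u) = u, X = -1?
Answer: 2*√2 ≈ 2.8284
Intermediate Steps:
s(I, M) = √(-3 + M)
y = 2 (y = 2 - (-3)*0 = 2 - 1*0 = 2 + 0 = 2)
s(-11, 5)*y = √(-3 + 5)*2 = √2*2 = 2*√2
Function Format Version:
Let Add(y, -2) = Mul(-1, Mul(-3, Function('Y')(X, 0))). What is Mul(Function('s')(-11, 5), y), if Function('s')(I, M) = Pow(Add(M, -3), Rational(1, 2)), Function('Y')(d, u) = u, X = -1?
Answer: Mul(2, Pow(2, Rational(1, 2))) ≈ 2.8284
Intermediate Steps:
Function('s')(I, M) = Pow(Add(-3, M), Rational(1, 2))
y = 2 (y = Add(2, Mul(-1, Mul(-3, 0))) = Add(2, Mul(-1, 0)) = Add(2, 0) = 2)
Mul(Function('s')(-11, 5), y) = Mul(Pow(Add(-3, 5), Rational(1, 2)), 2) = Mul(Pow(2, Rational(1, 2)), 2) = Mul(2, Pow(2, Rational(1, 2)))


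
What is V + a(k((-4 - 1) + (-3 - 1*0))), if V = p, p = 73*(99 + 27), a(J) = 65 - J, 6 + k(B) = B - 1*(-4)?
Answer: 9273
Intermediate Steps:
k(B) = -2 + B (k(B) = -6 + (B - 1*(-4)) = -6 + (B + 4) = -6 + (4 + B) = -2 + B)
p = 9198 (p = 73*126 = 9198)
V = 9198
V + a(k((-4 - 1) + (-3 - 1*0))) = 9198 + (65 - (-2 + ((-4 - 1) + (-3 - 1*0)))) = 9198 + (65 - (-2 + (-5 + (-3 + 0)))) = 9198 + (65 - (-2 + (-5 - 3))) = 9198 + (65 - (-2 - 8)) = 9198 + (65 - 1*(-10)) = 9198 + (65 + 10) = 9198 + 75 = 9273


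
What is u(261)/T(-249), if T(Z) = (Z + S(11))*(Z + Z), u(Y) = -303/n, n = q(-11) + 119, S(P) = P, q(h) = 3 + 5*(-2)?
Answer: -101/4424896 ≈ -2.2825e-5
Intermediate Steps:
q(h) = -7 (q(h) = 3 - 10 = -7)
n = 112 (n = -7 + 119 = 112)
u(Y) = -303/112
T(Z) = 2*Z*(11 + Z) (T(Z) = (Z + 11)*(Z + Z) = (11 + Z)*(2*Z) = 2*Z*(11 + Z))
u(261)/T(-249) = -303*(-1/(498*(11 - 249)))/112 = -303/(112*(2*(-249)*(-238))) = -303/112/118524 = -303/112*1/118524 = -101/4424896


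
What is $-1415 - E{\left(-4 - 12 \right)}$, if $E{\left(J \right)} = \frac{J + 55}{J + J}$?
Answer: $- \frac{45241}{32} \approx -1413.8$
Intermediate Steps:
$E{\left(J \right)} = \frac{55 + J}{2 J}$
$-1415 - E{\left(-4 - 12 \right)} = -1415 - \frac{55 - 16}{2 \left(-4 - 12\right)} = -1415 - \frac{55 - 16}{2 \left(-16\right)} = -1415 - \frac{1}{2} \left(- \frac{1}{16}\right) 39 = -1415 - - \frac{39}{32} = -1415 + \frac{39}{32} = - \frac{45241}{32}$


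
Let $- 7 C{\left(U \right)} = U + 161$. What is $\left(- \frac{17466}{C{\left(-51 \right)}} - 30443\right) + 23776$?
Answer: $- \frac{305554}{55} \approx -5555.5$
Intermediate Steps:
$C{\left(U \right)} = -23 - \frac{U}{7}$ ($C{\left(U \right)} = - \frac{U + 161}{7} = - \frac{161 + U}{7} = -23 - \frac{U}{7}$)
$\left(- \frac{17466}{C{\left(-51 \right)}} - 30443\right) + 23776 = \left(- \frac{17466}{-23 - - \frac{51}{7}} - 30443\right) + 23776 = \left(- \frac{17466}{-23 + \frac{51}{7}} - 30443\right) + 23776 = \left(- \frac{17466}{- \frac{110}{7}} - 30443\right) + 23776 = \left(\left(-17466\right) \left(- \frac{7}{110}\right) - 30443\right) + 23776 = \left(\frac{61131}{55} - 30443\right) + 23776 = - \frac{1613234}{55} + 23776 = - \frac{305554}{55}$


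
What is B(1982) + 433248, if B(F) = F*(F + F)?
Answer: 8289896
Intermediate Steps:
B(F) = 2*F² (B(F) = F*(2*F) = 2*F²)
B(1982) + 433248 = 2*1982² + 433248 = 2*3928324 + 433248 = 7856648 + 433248 = 8289896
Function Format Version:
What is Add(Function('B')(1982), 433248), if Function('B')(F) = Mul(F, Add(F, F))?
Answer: 8289896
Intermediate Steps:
Function('B')(F) = Mul(2, Pow(F, 2)) (Function('B')(F) = Mul(F, Mul(2, F)) = Mul(2, Pow(F, 2)))
Add(Function('B')(1982), 433248) = Add(Mul(2, Pow(1982, 2)), 433248) = Add(Mul(2, 3928324), 433248) = Add(7856648, 433248) = 8289896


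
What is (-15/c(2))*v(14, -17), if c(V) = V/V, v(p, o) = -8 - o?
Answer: -135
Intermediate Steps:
c(V) = 1
(-15/c(2))*v(14, -17) = (-15/1)*(-8 - 1*(-17)) = (-15*1)*(-8 + 17) = -15*9 = -135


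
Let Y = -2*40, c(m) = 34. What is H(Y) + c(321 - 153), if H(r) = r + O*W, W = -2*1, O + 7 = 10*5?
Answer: -132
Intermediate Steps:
O = 43 (O = -7 + 10*5 = -7 + 50 = 43)
W = -2
Y = -80
H(r) = -86 + r (H(r) = r + 43*(-2) = r - 86 = -86 + r)
H(Y) + c(321 - 153) = (-86 - 80) + 34 = -166 + 34 = -132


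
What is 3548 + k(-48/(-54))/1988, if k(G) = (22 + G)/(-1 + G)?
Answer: 3526609/994 ≈ 3547.9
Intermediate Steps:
k(G) = (22 + G)/(-1 + G)
3548 + k(-48/(-54))/1988 = 3548 + ((22 - 48/(-54))/(-1 - 48/(-54)))/1988 = 3548 + ((22 - 48*(-1/54))/(-1 - 48*(-1/54)))*(1/1988) = 3548 + ((22 + 8/9)/(-1 + 8/9))*(1/1988) = 3548 + ((206/9)/(-1/9))*(1/1988) = 3548 - 9*206/9*(1/1988) = 3548 - 206*1/1988 = 3548 - 103/994 = 3526609/994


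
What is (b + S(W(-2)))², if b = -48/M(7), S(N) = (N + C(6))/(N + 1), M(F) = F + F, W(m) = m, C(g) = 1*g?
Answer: 2704/49 ≈ 55.184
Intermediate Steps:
C(g) = g
M(F) = 2*F
S(N) = (6 + N)/(1 + N) (S(N) = (N + 6)/(N + 1) = (6 + N)/(1 + N))
b = -24/7 (b = -48/(2*7) = -48/14 = -48*1/14 = -24/7 ≈ -3.4286)
(b + S(W(-2)))² = (-24/7 + (6 - 2)/(1 - 2))² = (-24/7 + 4/(-1))² = (-24/7 - 1*4)² = (-24/7 - 4)² = (-52/7)² = 2704/49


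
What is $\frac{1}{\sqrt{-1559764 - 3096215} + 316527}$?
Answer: $\frac{105509}{33397999236} - \frac{i \sqrt{517331}}{33397999236} \approx 3.1591 \cdot 10^{-6} - 2.1536 \cdot 10^{-8} i$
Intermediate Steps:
$\frac{1}{\sqrt{-1559764 - 3096215} + 316527} = \frac{1}{\sqrt{-4655979} + 316527} = \frac{1}{3 i \sqrt{517331} + 316527} = \frac{1}{316527 + 3 i \sqrt{517331}}$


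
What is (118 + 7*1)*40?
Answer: 5000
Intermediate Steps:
(118 + 7*1)*40 = (118 + 7)*40 = 125*40 = 5000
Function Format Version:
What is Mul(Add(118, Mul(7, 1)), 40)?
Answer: 5000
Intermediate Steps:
Mul(Add(118, Mul(7, 1)), 40) = Mul(Add(118, 7), 40) = Mul(125, 40) = 5000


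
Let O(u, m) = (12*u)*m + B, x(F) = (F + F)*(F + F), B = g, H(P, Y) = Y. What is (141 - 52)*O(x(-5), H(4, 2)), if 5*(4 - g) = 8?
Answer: 1069068/5 ≈ 2.1381e+5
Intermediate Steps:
g = 12/5 (g = 4 - ⅕*8 = 4 - 8/5 = 12/5 ≈ 2.4000)
B = 12/5 ≈ 2.4000
x(F) = 4*F² (x(F) = (2*F)*(2*F) = 4*F²)
O(u, m) = 12/5 + 12*m*u (O(u, m) = (12*u)*m + 12/5 = 12*m*u + 12/5 = 12/5 + 12*m*u)
(141 - 52)*O(x(-5), H(4, 2)) = (141 - 52)*(12/5 + 12*2*(4*(-5)²)) = 89*(12/5 + 12*2*(4*25)) = 89*(12/5 + 12*2*100) = 89*(12/5 + 2400) = 89*(12012/5) = 1069068/5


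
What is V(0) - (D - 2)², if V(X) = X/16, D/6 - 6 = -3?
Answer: -256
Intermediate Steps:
D = 18 (D = 36 + 6*(-3) = 36 - 18 = 18)
V(X) = X/16 (V(X) = X*(1/16) = X/16)
V(0) - (D - 2)² = (1/16)*0 - (18 - 2)² = 0 - 1*16² = 0 - 1*256 = 0 - 256 = -256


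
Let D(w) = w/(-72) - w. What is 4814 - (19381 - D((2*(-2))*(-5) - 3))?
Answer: -1050065/72 ≈ -14584.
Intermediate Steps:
D(w) = -73*w/72 (D(w) = w*(-1/72) - w = -w/72 - w = -73*w/72)
4814 - (19381 - D((2*(-2))*(-5) - 3)) = 4814 - (19381 - (-73)*((2*(-2))*(-5) - 3)/72) = 4814 - (19381 - (-73)*(-4*(-5) - 3)/72) = 4814 - (19381 - (-73)*(20 - 3)/72) = 4814 - (19381 - (-73)*17/72) = 4814 - (19381 - 1*(-1241/72)) = 4814 - (19381 + 1241/72) = 4814 - 1*1396673/72 = 4814 - 1396673/72 = -1050065/72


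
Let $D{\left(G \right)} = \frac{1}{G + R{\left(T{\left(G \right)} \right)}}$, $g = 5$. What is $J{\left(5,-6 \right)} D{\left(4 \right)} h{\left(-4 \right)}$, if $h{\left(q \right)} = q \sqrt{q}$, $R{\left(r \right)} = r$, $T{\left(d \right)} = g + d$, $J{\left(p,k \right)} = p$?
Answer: $- \frac{40 i}{13} \approx - 3.0769 i$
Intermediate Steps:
$T{\left(d \right)} = 5 + d$
$D{\left(G \right)} = \frac{1}{5 + 2 G}$ ($D{\left(G \right)} = \frac{1}{G + \left(5 + G\right)} = \frac{1}{5 + 2 G}$)
$h{\left(q \right)} = q^{\frac{3}{2}}$
$J{\left(5,-6 \right)} D{\left(4 \right)} h{\left(-4 \right)} = \frac{5}{5 + 2 \cdot 4} \left(-4\right)^{\frac{3}{2}} = \frac{5}{5 + 8} \left(- 8 i\right) = \frac{5}{13} \left(- 8 i\right) = 5 \cdot \frac{1}{13} \left(- 8 i\right) = \frac{5 \left(- 8 i\right)}{13} = - \frac{40 i}{13}$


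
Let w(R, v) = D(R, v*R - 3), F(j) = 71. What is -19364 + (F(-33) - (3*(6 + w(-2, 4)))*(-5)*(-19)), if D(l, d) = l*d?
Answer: -27273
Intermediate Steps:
D(l, d) = d*l
w(R, v) = R*(-3 + R*v) (w(R, v) = (v*R - 3)*R = (R*v - 3)*R = (-3 + R*v)*R = R*(-3 + R*v))
-19364 + (F(-33) - (3*(6 + w(-2, 4)))*(-5)*(-19)) = -19364 + (71 - (3*(6 - 2*(-3 - 2*4)))*(-5)*(-19)) = -19364 + (71 - (3*(6 - 2*(-3 - 8)))*(-5)*(-19)) = -19364 + (71 - (3*(6 - 2*(-11)))*(-5)*(-19)) = -19364 + (71 - (3*(6 + 22))*(-5)*(-19)) = -19364 + (71 - (3*28)*(-5)*(-19)) = -19364 + (71 - 84*(-5)*(-19)) = -19364 + (71 - (-420)*(-19)) = -19364 + (71 - 1*7980) = -19364 + (71 - 7980) = -19364 - 7909 = -27273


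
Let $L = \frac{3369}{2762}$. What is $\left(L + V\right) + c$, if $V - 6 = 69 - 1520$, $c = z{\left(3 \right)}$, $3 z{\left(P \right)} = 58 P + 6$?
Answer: $- \frac{3822001}{2762} \approx -1383.8$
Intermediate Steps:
$L = \frac{3369}{2762}$ ($L = 3369 \cdot \frac{1}{2762} = \frac{3369}{2762} \approx 1.2198$)
$z{\left(P \right)} = 2 + \frac{58 P}{3}$ ($z{\left(P \right)} = \frac{58 P + 6}{3} = \frac{6 + 58 P}{3} = 2 + \frac{58 P}{3}$)
$c = 60$ ($c = 2 + \frac{58}{3} \cdot 3 = 2 + 58 = 60$)
$V = -1445$ ($V = 6 + \left(69 - 1520\right) = 6 - 1451 = -1445$)
$\left(L + V\right) + c = \left(\frac{3369}{2762} - 1445\right) + 60 = - \frac{3987721}{2762} + 60 = - \frac{3822001}{2762}$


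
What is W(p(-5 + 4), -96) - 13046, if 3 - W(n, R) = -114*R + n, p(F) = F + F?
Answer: -23985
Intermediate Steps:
p(F) = 2*F
W(n, R) = 3 - n + 114*R (W(n, R) = 3 - (-114*R + n) = 3 - (n - 114*R) = 3 + (-n + 114*R) = 3 - n + 114*R)
W(p(-5 + 4), -96) - 13046 = (3 - 2*(-5 + 4) + 114*(-96)) - 13046 = (3 - 2*(-1) - 10944) - 13046 = (3 - 1*(-2) - 10944) - 13046 = (3 + 2 - 10944) - 13046 = -10939 - 13046 = -23985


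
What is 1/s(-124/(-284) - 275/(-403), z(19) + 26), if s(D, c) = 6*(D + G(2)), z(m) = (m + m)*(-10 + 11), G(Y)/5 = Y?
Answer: 28613/1908888 ≈ 0.014989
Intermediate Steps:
G(Y) = 5*Y
z(m) = 2*m (z(m) = (2*m)*1 = 2*m)
s(D, c) = 60 + 6*D (s(D, c) = 6*(D + 5*2) = 6*(D + 10) = 6*(10 + D) = 60 + 6*D)
1/s(-124/(-284) - 275/(-403), z(19) + 26) = 1/(60 + 6*(-124/(-284) - 275/(-403))) = 1/(60 + 6*(-124*(-1/284) - 275*(-1/403))) = 1/(60 + 6*(31/71 + 275/403)) = 1/(60 + 6*(32018/28613)) = 1/(60 + 192108/28613) = 1/(1908888/28613) = 28613/1908888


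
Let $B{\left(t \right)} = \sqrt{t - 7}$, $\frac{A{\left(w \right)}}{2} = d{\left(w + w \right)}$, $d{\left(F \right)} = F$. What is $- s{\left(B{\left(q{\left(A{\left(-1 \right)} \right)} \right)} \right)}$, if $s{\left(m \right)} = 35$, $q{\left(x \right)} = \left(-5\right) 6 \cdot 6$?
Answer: $-35$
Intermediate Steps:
$A{\left(w \right)} = 4 w$ ($A{\left(w \right)} = 2 \left(w + w\right) = 2 \cdot 2 w = 4 w$)
$q{\left(x \right)} = -180$ ($q{\left(x \right)} = \left(-30\right) 6 = -180$)
$B{\left(t \right)} = \sqrt{-7 + t}$
$- s{\left(B{\left(q{\left(A{\left(-1 \right)} \right)} \right)} \right)} = \left(-1\right) 35 = -35$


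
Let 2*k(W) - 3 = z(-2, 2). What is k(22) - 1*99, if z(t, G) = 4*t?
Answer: -203/2 ≈ -101.50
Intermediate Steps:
k(W) = -5/2 (k(W) = 3/2 + (4*(-2))/2 = 3/2 + (½)*(-8) = 3/2 - 4 = -5/2)
k(22) - 1*99 = -5/2 - 1*99 = -5/2 - 99 = -203/2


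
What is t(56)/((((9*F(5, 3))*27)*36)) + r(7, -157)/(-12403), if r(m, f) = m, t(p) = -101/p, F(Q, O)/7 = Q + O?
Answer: -193288799/340260528384 ≈ -0.00056806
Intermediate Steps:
F(Q, O) = 7*O + 7*Q (F(Q, O) = 7*(Q + O) = 7*(O + Q) = 7*O + 7*Q)
t(56)/((((9*F(5, 3))*27)*36)) + r(7, -157)/(-12403) = (-101/56)/((((9*(7*3 + 7*5))*27)*36)) + 7/(-12403) = (-101*1/56)/((((9*(21 + 35))*27)*36)) + 7*(-1/12403) = -101/(56*(((9*56)*27)*36)) - 7/12403 = -101/(56*((504*27)*36)) - 7/12403 = -101/(56*(13608*36)) - 7/12403 = -101/56/489888 - 7/12403 = -101/56*1/489888 - 7/12403 = -101/27433728 - 7/12403 = -193288799/340260528384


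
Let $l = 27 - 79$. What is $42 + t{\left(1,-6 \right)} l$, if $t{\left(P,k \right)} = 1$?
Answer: $-10$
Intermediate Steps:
$l = -52$ ($l = 27 - 79 = -52$)
$42 + t{\left(1,-6 \right)} l = 42 + 1 \left(-52\right) = 42 - 52 = -10$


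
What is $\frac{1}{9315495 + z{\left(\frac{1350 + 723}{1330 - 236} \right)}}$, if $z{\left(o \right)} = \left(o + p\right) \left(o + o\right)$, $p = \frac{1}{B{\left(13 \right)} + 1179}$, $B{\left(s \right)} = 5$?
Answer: $\frac{354263456}{3300141998203419} \approx 1.0735 \cdot 10^{-7}$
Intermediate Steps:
$p = \frac{1}{1184}$ ($p = \frac{1}{5 + 1179} = \frac{1}{1184} \approx 0.00084459$)
$z{\left(o \right)} = 2 o \left(\frac{1}{1184} + o\right)$ ($z{\left(o \right)} = \left(o + \frac{1}{1184}\right) \left(o + o\right) = \left(\frac{1}{1184} + o\right) 2 o = 2 o \left(\frac{1}{1184} + o\right)$)
$\frac{1}{9315495 + z{\left(\frac{1350 + 723}{1330 - 236} \right)}} = \frac{1}{9315495 + \frac{\frac{1350 + 723}{1330 - 236} \left(1 + 1184 \frac{1350 + 723}{1330 - 236}\right)}{592}} = \frac{1}{9315495 + \frac{\frac{2073}{1094} \left(1 + 1184 \cdot \frac{2073}{1094}\right)}{592}} = \frac{1}{9315495 + \frac{2073 \cdot \frac{1}{1094} \left(1 + 1184 \cdot 2073 \cdot \frac{1}{1094}\right)}{592}} = \frac{1}{9315495 + \frac{1}{592} \cdot \frac{2073}{1094} \left(1 + 1184 \cdot \frac{2073}{1094}\right)} = \frac{1}{9315495 + \frac{1}{592} \cdot \frac{2073}{1094} \left(1 + \frac{1227216}{547}\right)} = \frac{1}{9315495 + \frac{1}{592} \cdot \frac{2073}{1094} \cdot \frac{1227763}{547}} = \frac{1}{9315495 + \frac{2545152699}{354263456}} = \frac{1}{\frac{3300141998203419}{354263456}} = \frac{354263456}{3300141998203419}$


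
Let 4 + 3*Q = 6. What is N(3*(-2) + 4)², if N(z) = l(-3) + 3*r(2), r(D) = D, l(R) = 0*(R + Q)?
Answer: 36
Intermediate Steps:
Q = ⅔ (Q = -4/3 + (⅓)*6 = -4/3 + 2 = ⅔ ≈ 0.66667)
l(R) = 0 (l(R) = 0*(R + ⅔) = 0*(⅔ + R) = 0)
N(z) = 6 (N(z) = 0 + 3*2 = 0 + 6 = 6)
N(3*(-2) + 4)² = 6² = 36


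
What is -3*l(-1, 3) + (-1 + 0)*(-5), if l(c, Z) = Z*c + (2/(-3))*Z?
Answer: 20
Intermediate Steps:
l(c, Z) = -2*Z/3 + Z*c (l(c, Z) = Z*c + (2*(-1/3))*Z = Z*c - 2*Z/3 = -2*Z/3 + Z*c)
-3*l(-1, 3) + (-1 + 0)*(-5) = -3*(-2 + 3*(-1)) + (-1 + 0)*(-5) = -3*(-2 - 3) - 1*(-5) = -3*(-5) + 5 = 15 + 5 = 20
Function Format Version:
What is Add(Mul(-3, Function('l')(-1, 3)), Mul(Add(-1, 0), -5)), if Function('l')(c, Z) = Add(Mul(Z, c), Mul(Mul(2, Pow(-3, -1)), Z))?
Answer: 20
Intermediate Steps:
Function('l')(c, Z) = Add(Mul(Rational(-2, 3), Z), Mul(Z, c)) (Function('l')(c, Z) = Add(Mul(Z, c), Mul(Mul(2, Rational(-1, 3)), Z)) = Add(Mul(Z, c), Mul(Rational(-2, 3), Z)) = Add(Mul(Rational(-2, 3), Z), Mul(Z, c)))
Add(Mul(-3, Function('l')(-1, 3)), Mul(Add(-1, 0), -5)) = Add(Mul(-3, Mul(Rational(1, 3), 3, Add(-2, Mul(3, -1)))), Mul(Add(-1, 0), -5)) = Add(Mul(-3, Mul(Rational(1, 3), 3, Add(-2, -3))), Mul(-1, -5)) = Add(Mul(-3, Mul(Rational(1, 3), 3, -5)), 5) = Add(Mul(-3, -5), 5) = Add(15, 5) = 20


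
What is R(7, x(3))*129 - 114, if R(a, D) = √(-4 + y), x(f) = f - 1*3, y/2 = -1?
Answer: -114 + 129*I*√6 ≈ -114.0 + 315.98*I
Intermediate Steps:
y = -2 (y = 2*(-1) = -2)
x(f) = -3 + f (x(f) = f - 3 = -3 + f)
R(a, D) = I*√6 (R(a, D) = √(-4 - 2) = √(-6) = I*√6)
R(7, x(3))*129 - 114 = (I*√6)*129 - 114 = 129*I*√6 - 114 = -114 + 129*I*√6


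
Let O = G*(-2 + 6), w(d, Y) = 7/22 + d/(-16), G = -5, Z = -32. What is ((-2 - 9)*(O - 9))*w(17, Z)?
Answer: -3799/16 ≈ -237.44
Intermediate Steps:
w(d, Y) = 7/22 - d/16 (w(d, Y) = 7*(1/22) + d*(-1/16) = 7/22 - d/16)
O = -20 (O = -5*(-2 + 6) = -5*4 = -20)
((-2 - 9)*(O - 9))*w(17, Z) = ((-2 - 9)*(-20 - 9))*(7/22 - 1/16*17) = (-11*(-29))*(7/22 - 17/16) = 319*(-131/176) = -3799/16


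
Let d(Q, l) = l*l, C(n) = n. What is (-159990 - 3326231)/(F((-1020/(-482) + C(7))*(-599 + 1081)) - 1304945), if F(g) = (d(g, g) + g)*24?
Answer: -3486221/462174175 ≈ -0.0075431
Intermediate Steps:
d(Q, l) = l**2
F(g) = 24*g + 24*g**2 (F(g) = (g**2 + g)*24 = (g + g**2)*24 = 24*g + 24*g**2)
(-159990 - 3326231)/(F((-1020/(-482) + C(7))*(-599 + 1081)) - 1304945) = (-159990 - 3326231)/(24*((-1020/(-482) + 7)*(-599 + 1081))*(1 + (-1020/(-482) + 7)*(-599 + 1081)) - 1304945) = -3486221/(24*((-1020*(-1/482) + 7)*482)*(1 + (-1020*(-1/482) + 7)*482) - 1304945) = -3486221/(24*((510/241 + 7)*482)*(1 + (510/241 + 7)*482) - 1304945) = -3486221/(24*((2197/241)*482)*(1 + (2197/241)*482) - 1304945) = -3486221/(24*4394*(1 + 4394) - 1304945) = -3486221/(24*4394*4395 - 1304945) = -3486221/(463479120 - 1304945) = -3486221/462174175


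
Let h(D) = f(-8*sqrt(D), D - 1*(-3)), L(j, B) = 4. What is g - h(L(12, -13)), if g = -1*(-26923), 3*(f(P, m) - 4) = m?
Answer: 80750/3 ≈ 26917.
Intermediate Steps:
f(P, m) = 4 + m/3
g = 26923
h(D) = 5 + D/3 (h(D) = 4 + (D - 1*(-3))/3 = 4 + (D + 3)/3 = 4 + (3 + D)/3 = 4 + (1 + D/3) = 5 + D/3)
g - h(L(12, -13)) = 26923 - (5 + (1/3)*4) = 26923 - (5 + 4/3) = 26923 - 1*19/3 = 26923 - 19/3 = 80750/3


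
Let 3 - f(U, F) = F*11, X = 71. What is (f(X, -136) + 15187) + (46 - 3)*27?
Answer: 17847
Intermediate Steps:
f(U, F) = 3 - 11*F (f(U, F) = 3 - F*11 = 3 - 11*F)
(f(X, -136) + 15187) + (46 - 3)*27 = ((3 - 11*(-136)) + 15187) + (46 - 3)*27 = ((3 + 1496) + 15187) + 43*27 = (1499 + 15187) + 1161 = 16686 + 1161 = 17847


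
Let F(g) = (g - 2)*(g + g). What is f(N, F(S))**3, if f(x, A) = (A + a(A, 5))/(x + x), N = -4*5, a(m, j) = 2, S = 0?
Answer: -1/8000 ≈ -0.00012500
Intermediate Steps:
F(g) = 2*g*(-2 + g) (F(g) = (-2 + g)*(2*g) = 2*g*(-2 + g))
N = -20
f(x, A) = (2 + A)/(2*x) (f(x, A) = (A + 2)/(x + x) = (2 + A)/((2*x)) = (2 + A)*(1/(2*x)) = (2 + A)/(2*x))
f(N, F(S))**3 = ((1/2)*(2 + 2*0*(-2 + 0))/(-20))**3 = ((1/2)*(-1/20)*(2 + 2*0*(-2)))**3 = ((1/2)*(-1/20)*(2 + 0))**3 = ((1/2)*(-1/20)*2)**3 = (-1/20)**3 = -1/8000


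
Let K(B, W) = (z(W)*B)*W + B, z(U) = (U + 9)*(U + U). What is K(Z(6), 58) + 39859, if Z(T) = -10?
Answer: -4467911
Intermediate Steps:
z(U) = 2*U*(9 + U) (z(U) = (9 + U)*(2*U) = 2*U*(9 + U))
K(B, W) = B + 2*B*W**2*(9 + W) (K(B, W) = ((2*W*(9 + W))*B)*W + B = (2*B*W*(9 + W))*W + B = 2*B*W**2*(9 + W) + B = B + 2*B*W**2*(9 + W))
K(Z(6), 58) + 39859 = -10*(1 + 2*58**2*(9 + 58)) + 39859 = -10*(1 + 2*3364*67) + 39859 = -10*(1 + 450776) + 39859 = -10*450777 + 39859 = -4507770 + 39859 = -4467911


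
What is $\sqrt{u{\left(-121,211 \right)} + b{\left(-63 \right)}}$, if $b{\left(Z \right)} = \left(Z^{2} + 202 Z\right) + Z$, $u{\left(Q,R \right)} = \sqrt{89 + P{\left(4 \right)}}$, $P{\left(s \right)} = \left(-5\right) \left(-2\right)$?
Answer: $\sqrt{-8820 + 3 \sqrt{11}} \approx 93.862 i$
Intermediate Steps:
$P{\left(s \right)} = 10$
$u{\left(Q,R \right)} = 3 \sqrt{11}$ ($u{\left(Q,R \right)} = \sqrt{89 + 10} = \sqrt{99} = 3 \sqrt{11}$)
$b{\left(Z \right)} = Z^{2} + 203 Z$
$\sqrt{u{\left(-121,211 \right)} + b{\left(-63 \right)}} = \sqrt{3 \sqrt{11} - 63 \left(203 - 63\right)} = \sqrt{3 \sqrt{11} - 8820} = \sqrt{-8820 + 3 \sqrt{11}}$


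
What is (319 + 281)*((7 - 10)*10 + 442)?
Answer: 247200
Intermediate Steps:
(319 + 281)*((7 - 10)*10 + 442) = 600*(-3*10 + 442) = 600*(-30 + 442) = 600*412 = 247200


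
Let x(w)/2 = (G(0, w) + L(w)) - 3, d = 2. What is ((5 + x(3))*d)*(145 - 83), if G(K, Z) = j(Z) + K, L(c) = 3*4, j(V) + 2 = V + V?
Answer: 3844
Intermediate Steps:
j(V) = -2 + 2*V (j(V) = -2 + (V + V) = -2 + 2*V)
L(c) = 12
G(K, Z) = -2 + K + 2*Z (G(K, Z) = (-2 + 2*Z) + K = -2 + K + 2*Z)
x(w) = 14 + 4*w (x(w) = 2*(((-2 + 0 + 2*w) + 12) - 3) = 2*(((-2 + 2*w) + 12) - 3) = 2*((10 + 2*w) - 3) = 2*(7 + 2*w) = 14 + 4*w)
((5 + x(3))*d)*(145 - 83) = ((5 + (14 + 4*3))*2)*(145 - 83) = ((5 + (14 + 12))*2)*62 = ((5 + 26)*2)*62 = (31*2)*62 = 62*62 = 3844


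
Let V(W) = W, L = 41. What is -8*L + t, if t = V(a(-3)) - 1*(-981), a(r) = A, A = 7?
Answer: 660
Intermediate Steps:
a(r) = 7
t = 988 (t = 7 - 1*(-981) = 7 + 981 = 988)
-8*L + t = -8*41 + 988 = -328 + 988 = 660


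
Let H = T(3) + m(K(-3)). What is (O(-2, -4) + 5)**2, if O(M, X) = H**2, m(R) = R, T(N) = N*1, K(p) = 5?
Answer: 4761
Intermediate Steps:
T(N) = N
H = 8 (H = 3 + 5 = 8)
O(M, X) = 64 (O(M, X) = 8**2 = 64)
(O(-2, -4) + 5)**2 = (64 + 5)**2 = 69**2 = 4761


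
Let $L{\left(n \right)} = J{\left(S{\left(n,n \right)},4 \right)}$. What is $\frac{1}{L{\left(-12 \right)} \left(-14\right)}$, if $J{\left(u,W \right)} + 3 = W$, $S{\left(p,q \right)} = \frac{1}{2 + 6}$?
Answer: $- \frac{1}{14} \approx -0.071429$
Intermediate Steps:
$S{\left(p,q \right)} = \frac{1}{8}$
$J{\left(u,W \right)} = -3 + W$
$L{\left(n \right)} = 1$ ($L{\left(n \right)} = -3 + 4 = 1$)
$\frac{1}{L{\left(-12 \right)} \left(-14\right)} = \frac{1}{1 \left(-14\right)} = \frac{1}{-14} = - \frac{1}{14}$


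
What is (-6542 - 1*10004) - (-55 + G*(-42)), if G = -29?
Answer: -17709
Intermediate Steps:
(-6542 - 1*10004) - (-55 + G*(-42)) = (-6542 - 1*10004) - (-55 - 29*(-42)) = (-6542 - 10004) - (-55 + 1218) = -16546 - 1*1163 = -16546 - 1163 = -17709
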